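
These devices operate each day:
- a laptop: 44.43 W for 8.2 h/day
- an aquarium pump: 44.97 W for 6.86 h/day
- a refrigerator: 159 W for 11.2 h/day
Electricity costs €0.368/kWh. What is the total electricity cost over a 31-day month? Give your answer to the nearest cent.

€27.99

laptop: 44.43 W × 8.2 h × 31 d = 11,294 Wh = 11.29 kWh
aquarium pump: 44.97 W × 6.86 h × 31 d = 9,563 Wh = 9.563 kWh
refrigerator: 159 W × 11.2 h × 31 d = 55,205 Wh = 55.2 kWh
Total energy = 11.29 + 9.563 + 55.2 = 76.06 kWh
Cost = 76.06 kWh × €0.368 = €27.99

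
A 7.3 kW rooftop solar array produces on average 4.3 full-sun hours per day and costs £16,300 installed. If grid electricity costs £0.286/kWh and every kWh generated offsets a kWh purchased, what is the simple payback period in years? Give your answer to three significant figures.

Daily generation = 7.3 kW × 4.3 h = 31.39 kWh
Annual generation = 31.39 × 365 = 11457 kWh
Annual savings = 11457 × £0.286 = £3,276.80
Payback = £16,300 / £3,276.80 = 4.97 years

4.97 years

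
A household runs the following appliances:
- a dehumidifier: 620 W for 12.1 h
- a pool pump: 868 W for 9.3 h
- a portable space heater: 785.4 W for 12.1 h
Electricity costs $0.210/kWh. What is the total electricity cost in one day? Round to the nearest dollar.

$5

dehumidifier: 620 W × 12.1 h = 7,502 Wh = 7.502 kWh
pool pump: 868 W × 9.3 h = 8,072 Wh = 8.072 kWh
portable space heater: 785.4 W × 12.1 h = 9,503 Wh = 9.503 kWh
Total energy = 7.502 + 8.072 + 9.503 = 25.08 kWh
Cost = 25.08 kWh × $0.210 = $5.27 ≈ $5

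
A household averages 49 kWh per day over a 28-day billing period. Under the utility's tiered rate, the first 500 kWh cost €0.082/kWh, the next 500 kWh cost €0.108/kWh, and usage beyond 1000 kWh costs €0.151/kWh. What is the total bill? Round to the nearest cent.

Usage = 49 kWh/day × 28 days = 1372 kWh
First 500 kWh × €0.082 = €41.00
Next 500 kWh × €0.108 = €54.00
Remaining 372 kWh × €0.151 = €56.17
Total = €151.17

€151.17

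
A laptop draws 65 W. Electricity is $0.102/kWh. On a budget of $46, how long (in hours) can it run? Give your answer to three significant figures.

6940 h

Energy budget = $46 / $0.102 per kWh = 451 kWh = 450,980 Wh
Runtime = 450,980 Wh / 65 W = 6,938 h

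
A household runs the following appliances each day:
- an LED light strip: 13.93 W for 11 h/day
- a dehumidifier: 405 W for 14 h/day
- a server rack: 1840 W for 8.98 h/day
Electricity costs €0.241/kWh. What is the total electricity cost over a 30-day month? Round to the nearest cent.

€161.56

LED light strip: 13.93 W × 11 h × 30 d = 4,597 Wh = 4.597 kWh
dehumidifier: 405 W × 14 h × 30 d = 170,100 Wh = 170.1 kWh
server rack: 1840 W × 8.98 h × 30 d = 495,696 Wh = 495.7 kWh
Total energy = 4.597 + 170.1 + 495.7 = 670.4 kWh
Cost = 670.4 kWh × €0.241 = €161.56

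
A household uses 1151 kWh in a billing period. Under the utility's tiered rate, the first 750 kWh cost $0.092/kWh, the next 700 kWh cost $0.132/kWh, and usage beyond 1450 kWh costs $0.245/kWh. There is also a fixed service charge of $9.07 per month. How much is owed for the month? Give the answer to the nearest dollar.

First 750 kWh × $0.092 = $69.00
Next 401 kWh × $0.132 = $52.93
Remaining tier: 0 kWh (not reached)
Energy charge = $121.93; + service $9.07 = $131.00

$131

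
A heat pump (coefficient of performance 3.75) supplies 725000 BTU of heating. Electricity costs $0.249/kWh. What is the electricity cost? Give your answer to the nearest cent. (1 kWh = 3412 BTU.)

Heat delivered = 725,000 BTU / 3412 = 212.5 kWh
Electrical input = 212.5 kWh / 3.75 = 56.66 kWh
Cost = 56.66 × $0.249/kWh = $14.11

$14.11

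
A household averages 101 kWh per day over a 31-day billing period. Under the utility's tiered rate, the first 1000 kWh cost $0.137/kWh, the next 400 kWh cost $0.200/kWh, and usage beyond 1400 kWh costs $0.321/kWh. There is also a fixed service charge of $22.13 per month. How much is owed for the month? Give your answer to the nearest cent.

Usage = 101 kWh/day × 31 days = 3131 kWh
First 1000 kWh × $0.137 = $137.00
Next 400 kWh × $0.200 = $80.00
Remaining 1731 kWh × $0.321 = $555.65
Energy charge = $772.65; + service $22.13 = $794.78

$794.78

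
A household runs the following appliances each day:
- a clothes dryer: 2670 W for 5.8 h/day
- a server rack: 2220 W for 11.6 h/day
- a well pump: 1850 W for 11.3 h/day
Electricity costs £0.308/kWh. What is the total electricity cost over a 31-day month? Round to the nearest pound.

£593

clothes dryer: 2670 W × 5.8 h × 31 d = 480,066 Wh = 480.1 kWh
server rack: 2220 W × 11.6 h × 31 d = 798,312 Wh = 798.3 kWh
well pump: 1850 W × 11.3 h × 31 d = 648,055 Wh = 648.1 kWh
Total energy = 480.1 + 798.3 + 648.1 = 1,926 kWh
Cost = 1,926 kWh × £0.308 = £593.34 ≈ £593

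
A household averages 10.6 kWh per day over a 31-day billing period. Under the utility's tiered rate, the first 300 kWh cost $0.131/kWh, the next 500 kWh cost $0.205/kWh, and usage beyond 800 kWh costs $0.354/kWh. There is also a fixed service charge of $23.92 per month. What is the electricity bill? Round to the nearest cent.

$69.08

Usage = 10.6 kWh/day × 31 days = 328.6 kWh
First 300 kWh × $0.131 = $39.30
Next 28.6 kWh × $0.205 = $5.86
Remaining tier: 0 kWh (not reached)
Energy charge = $45.16; + service $23.92 = $69.08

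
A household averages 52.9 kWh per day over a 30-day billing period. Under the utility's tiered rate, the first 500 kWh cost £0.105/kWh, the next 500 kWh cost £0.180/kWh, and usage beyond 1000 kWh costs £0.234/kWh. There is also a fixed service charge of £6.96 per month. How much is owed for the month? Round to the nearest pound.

Usage = 52.9 kWh/day × 30 days = 1587 kWh
First 500 kWh × £0.105 = £52.50
Next 500 kWh × £0.180 = £90.00
Remaining 587 kWh × £0.234 = £137.36
Energy charge = £279.86; + service £6.96 = £286.82 ≈ £287

£287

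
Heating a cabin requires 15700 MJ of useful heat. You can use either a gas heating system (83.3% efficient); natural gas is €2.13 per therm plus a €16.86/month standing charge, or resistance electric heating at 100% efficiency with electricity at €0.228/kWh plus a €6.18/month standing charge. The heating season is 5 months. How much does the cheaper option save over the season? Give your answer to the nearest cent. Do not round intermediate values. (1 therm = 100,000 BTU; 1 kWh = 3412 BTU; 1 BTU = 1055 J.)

€560.50

Heat load = 15700 MJ = 15,700,000,000 J / 1055 = 14,881,517 BTU
Gas: input = 14,881,517 / 0.833 = 17,864,966 BTU = 178.6 therm → 178.6 × €2.13 = €380.52; + 5 × €16.86 standing = €464.82
Electric: 14,881,517 BTU / 3412 = 4,362 kWh → × €0.228 = €994.43; + 5 × €6.18 standing = €1,025.33
Difference = |€464.82 − €1,025.33| = €560.50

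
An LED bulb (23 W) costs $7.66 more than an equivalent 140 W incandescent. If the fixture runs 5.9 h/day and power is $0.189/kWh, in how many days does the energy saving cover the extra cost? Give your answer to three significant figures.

58.7 days

Power saved = 140 − 23 = 117 W
Daily energy saved = 117 W × 5.9 h = 690.3 Wh = 0.6903 kWh
Daily savings = 0.6903 × $0.189 = $0.1305
Payback = $7.66 / $0.1305 per day = 58.71 days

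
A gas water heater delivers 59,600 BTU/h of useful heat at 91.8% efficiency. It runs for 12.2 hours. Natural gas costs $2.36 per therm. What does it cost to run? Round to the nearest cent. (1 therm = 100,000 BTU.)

Heat delivered = 59,600 BTU/h × 12.2 h = 727,120 BTU
Gas input = 727,120 / 0.918 = 792,070 BTU
= 792,070 / 100,000 = 7.921 therm
Cost = 7.921 × $2.36/therm = $18.69

$18.69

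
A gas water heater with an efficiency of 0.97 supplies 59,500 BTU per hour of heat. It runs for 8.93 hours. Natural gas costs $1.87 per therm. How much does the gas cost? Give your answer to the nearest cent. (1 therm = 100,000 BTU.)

$10.24

Heat delivered = 59,500 BTU/h × 8.93 h = 531,335 BTU
Gas input = 531,335 / 0.97 = 547,768 BTU
= 547,768 / 100,000 = 5.478 therm
Cost = 5.478 × $1.87/therm = $10.24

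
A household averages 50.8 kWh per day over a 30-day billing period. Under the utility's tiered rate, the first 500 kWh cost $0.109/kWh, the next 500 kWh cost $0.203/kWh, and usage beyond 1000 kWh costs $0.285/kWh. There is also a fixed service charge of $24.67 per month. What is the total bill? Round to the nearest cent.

Usage = 50.8 kWh/day × 30 days = 1524 kWh
First 500 kWh × $0.109 = $54.50
Next 500 kWh × $0.203 = $101.50
Remaining 524 kWh × $0.285 = $149.34
Energy charge = $305.34; + service $24.67 = $330.01

$330.01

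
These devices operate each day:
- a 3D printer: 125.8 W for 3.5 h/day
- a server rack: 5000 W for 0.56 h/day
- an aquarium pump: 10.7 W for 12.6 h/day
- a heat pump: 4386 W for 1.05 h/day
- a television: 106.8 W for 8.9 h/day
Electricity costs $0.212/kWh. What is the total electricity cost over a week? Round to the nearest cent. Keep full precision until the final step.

3D printer: 125.8 W × 3.5 h × 7 d = 3,082 Wh = 3.082 kWh
server rack: 5000 W × 0.56 h × 7 d = 19,600 Wh = 19.6 kWh
aquarium pump: 10.7 W × 12.6 h × 7 d = 944 Wh = 0.9437 kWh
heat pump: 4386 W × 1.05 h × 7 d = 32,237 Wh = 32.24 kWh
television: 106.8 W × 8.9 h × 7 d = 6,654 Wh = 6.654 kWh
Total energy = 3.082 + 19.6 + 0.9437 + 32.24 + 6.654 = 62.52 kWh
Cost = 62.52 kWh × $0.212 = $13.25

$13.25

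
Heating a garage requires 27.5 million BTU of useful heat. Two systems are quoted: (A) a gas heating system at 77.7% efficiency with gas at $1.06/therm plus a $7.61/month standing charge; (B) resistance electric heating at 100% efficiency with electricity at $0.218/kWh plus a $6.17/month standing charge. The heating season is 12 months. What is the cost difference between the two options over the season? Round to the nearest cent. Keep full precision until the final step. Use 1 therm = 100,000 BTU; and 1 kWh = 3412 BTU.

$1364.59

Heat load = 27.5 × 10⁶ BTU = 27,500,000 BTU
Gas: input = 27,500,000 / 0.777 = 35,392,535 BTU = 353.9 therm → 353.9 × $1.06 = $375.16; + 12 × $7.61 standing = $466.48
Electric: 27,500,000 BTU / 3412 = 8,060 kWh → × $0.218 = $1,757.03; + 12 × $6.17 standing = $1,831.07
Difference = |$466.48 − $1,831.07| = $1,364.59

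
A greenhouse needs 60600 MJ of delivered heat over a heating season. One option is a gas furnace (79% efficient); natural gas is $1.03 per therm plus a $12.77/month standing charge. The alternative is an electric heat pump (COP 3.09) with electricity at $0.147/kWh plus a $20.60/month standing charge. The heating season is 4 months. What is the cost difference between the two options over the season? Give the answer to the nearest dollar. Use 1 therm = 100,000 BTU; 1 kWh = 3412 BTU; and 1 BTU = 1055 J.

$83

Heat load = 60600 MJ = 60,600,000,000 J / 1055 = 57,440,758 BTU
Gas: input = 57,440,758 / 0.79 = 72,709,821 BTU = 727.1 therm → 727.1 × $1.03 = $748.91; + 4 × $12.77 standing = $799.99
Heat pump: 57,440,758 BTU / 3412 = 16,830 kWh heat; / 3.09 = 5,448 kWh in → × $0.147 = $800.88; + 4 × $20.60 standing = $883.28
Difference = |$799.99 − $883.28| = $83.29 ≈ $83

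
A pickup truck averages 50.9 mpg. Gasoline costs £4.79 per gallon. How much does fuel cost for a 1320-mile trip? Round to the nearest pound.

£124

Fuel = 1320 mi / 50.9 mpg = 25.93 gal
Cost = 25.93 gal × £4.79/gal = £124.22 ≈ £124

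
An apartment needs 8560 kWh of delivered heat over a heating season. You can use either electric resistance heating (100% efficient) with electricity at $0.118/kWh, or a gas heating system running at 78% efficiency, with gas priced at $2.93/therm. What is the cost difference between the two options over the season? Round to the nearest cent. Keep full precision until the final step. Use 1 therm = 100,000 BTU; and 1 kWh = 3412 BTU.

$87.04

Heat load = 8560 kWh × 3412 = 29,206,720 BTU
Gas: input = 29,206,720 / 0.78 = 37,444,513 BTU = 374.4 therm → 374.4 × $2.93 = $1,097.12
Electric: 29,206,720 BTU / 3412 = 8,560 kWh → × $0.118 = $1,010.08
Difference = |$1,097.12 − $1,010.08| = $87.04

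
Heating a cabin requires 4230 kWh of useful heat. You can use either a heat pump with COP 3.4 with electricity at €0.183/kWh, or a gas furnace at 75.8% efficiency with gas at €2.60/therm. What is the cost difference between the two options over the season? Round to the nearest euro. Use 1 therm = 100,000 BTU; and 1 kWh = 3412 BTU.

Heat load = 4230 kWh × 3412 = 14,432,760 BTU
Gas: input = 14,432,760 / 0.758 = 19,040,580 BTU = 190.4 therm → 190.4 × €2.60 = €495.06
Heat pump: 14,432,760 BTU / 3412 = 4,230 kWh heat; / 3.4 = 1,244 kWh in → × €0.183 = €227.67
Difference = |€495.06 − €227.67| = €267.38 ≈ €267

€267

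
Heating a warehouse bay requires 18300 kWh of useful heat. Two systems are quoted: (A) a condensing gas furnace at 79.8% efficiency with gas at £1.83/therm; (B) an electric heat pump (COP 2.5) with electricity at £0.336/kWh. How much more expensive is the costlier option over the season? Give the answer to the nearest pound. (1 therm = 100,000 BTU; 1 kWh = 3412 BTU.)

Heat load = 18300 kWh × 3412 = 62,439,600 BTU
Gas: input = 62,439,600 / 0.798 = 78,245,113 BTU = 782.5 therm → 782.5 × £1.83 = £1,431.89
Heat pump: 62,439,600 BTU / 3412 = 18,300 kWh heat; / 2.5 = 7,320 kWh in → × £0.336 = £2,459.52
Difference = |£1,431.89 − £2,459.52| = £1,027.63 ≈ £1028

£1028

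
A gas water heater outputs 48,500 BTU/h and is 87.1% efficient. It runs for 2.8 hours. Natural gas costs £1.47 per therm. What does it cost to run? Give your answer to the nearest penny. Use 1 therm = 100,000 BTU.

£2.29

Heat delivered = 48,500 BTU/h × 2.8 h = 135,800 BTU
Gas input = 135,800 / 0.871 = 155,913 BTU
= 155,913 / 100,000 = 1.559 therm
Cost = 1.559 × £1.47/therm = £2.29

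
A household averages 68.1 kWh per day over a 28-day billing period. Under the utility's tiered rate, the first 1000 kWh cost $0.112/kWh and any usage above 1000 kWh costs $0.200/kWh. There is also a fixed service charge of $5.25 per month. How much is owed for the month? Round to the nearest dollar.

$299

Usage = 68.1 kWh/day × 28 days = 1906.8 kWh
First 1000 kWh × $0.112 = $112.00
Remaining 906.8 kWh × $0.200 = $181.36
Energy charge = $293.36; + service $5.25 = $298.61 ≈ $299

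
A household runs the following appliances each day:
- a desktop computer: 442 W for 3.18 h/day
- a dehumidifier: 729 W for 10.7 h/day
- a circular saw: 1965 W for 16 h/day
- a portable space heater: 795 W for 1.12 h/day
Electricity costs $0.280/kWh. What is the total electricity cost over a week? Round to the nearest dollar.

desktop computer: 442 W × 3.18 h × 7 d = 9,839 Wh = 9.839 kWh
dehumidifier: 729 W × 10.7 h × 7 d = 54,602 Wh = 54.6 kWh
circular saw: 1965 W × 16 h × 7 d = 220,080 Wh = 220.1 kWh
portable space heater: 795 W × 1.12 h × 7 d = 6,233 Wh = 6.233 kWh
Total energy = 9.839 + 54.6 + 220.1 + 6.233 = 290.8 kWh
Cost = 290.8 kWh × $0.280 = $81.41 ≈ $81

$81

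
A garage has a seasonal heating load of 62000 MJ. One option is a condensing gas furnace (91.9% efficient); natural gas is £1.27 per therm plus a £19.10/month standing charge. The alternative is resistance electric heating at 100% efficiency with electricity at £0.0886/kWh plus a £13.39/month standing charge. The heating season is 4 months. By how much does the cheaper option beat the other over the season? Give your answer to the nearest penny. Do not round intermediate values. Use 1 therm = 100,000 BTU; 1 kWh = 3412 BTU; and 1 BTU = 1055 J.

Heat load = 62000 MJ = 62,000,000,000 J / 1055 = 58,767,773 BTU
Gas: input = 58,767,773 / 0.919 = 63,947,522 BTU = 639.5 therm → 639.5 × £1.27 = £812.13; + 4 × £19.10 standing = £888.53
Electric: 58,767,773 BTU / 3412 = 17,220 kWh → × £0.0886 = £1,526.03; + 4 × £13.39 standing = £1,579.59
Difference = |£888.53 − £1,579.59| = £691.06

£691.06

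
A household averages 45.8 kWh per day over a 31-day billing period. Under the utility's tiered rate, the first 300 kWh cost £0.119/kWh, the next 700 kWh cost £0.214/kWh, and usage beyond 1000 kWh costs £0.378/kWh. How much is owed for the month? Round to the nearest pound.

Usage = 45.8 kWh/day × 31 days = 1419.8 kWh
First 300 kWh × £0.119 = £35.70
Next 700 kWh × £0.214 = £149.80
Remaining 419.8 kWh × £0.378 = £158.68
Total = £344.18 ≈ £344

£344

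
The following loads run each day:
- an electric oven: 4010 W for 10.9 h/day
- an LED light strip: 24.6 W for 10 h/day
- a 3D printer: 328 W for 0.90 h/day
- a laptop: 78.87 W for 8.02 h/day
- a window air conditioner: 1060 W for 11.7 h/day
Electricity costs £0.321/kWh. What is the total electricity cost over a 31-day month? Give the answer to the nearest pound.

£570

electric oven: 4010 W × 10.9 h × 31 d = 1,354,979 Wh = 1,355 kWh
LED light strip: 24.6 W × 10 h × 31 d = 7,626 Wh = 7.626 kWh
3D printer: 328 W × 0.90 h × 31 d = 9,151 Wh = 9.151 kWh
laptop: 78.87 W × 8.02 h × 31 d = 19,609 Wh = 19.61 kWh
window air conditioner: 1060 W × 11.7 h × 31 d = 384,462 Wh = 384.5 kWh
Total energy = 1,355 + 7.626 + 9.151 + 19.61 + 384.5 = 1,776 kWh
Cost = 1,776 kWh × £0.321 = £570.04 ≈ £570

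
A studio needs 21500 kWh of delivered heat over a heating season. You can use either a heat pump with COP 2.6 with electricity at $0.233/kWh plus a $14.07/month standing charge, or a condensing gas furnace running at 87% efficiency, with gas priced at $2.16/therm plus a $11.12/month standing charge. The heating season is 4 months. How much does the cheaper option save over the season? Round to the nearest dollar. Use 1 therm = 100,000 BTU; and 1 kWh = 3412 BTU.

$117

Heat load = 21500 kWh × 3412 = 73,358,000 BTU
Gas: input = 73,358,000 / 0.87 = 84,319,540 BTU = 843.2 therm → 843.2 × $2.16 = $1,821.30; + 4 × $11.12 standing = $1,865.78
Heat pump: 73,358,000 BTU / 3412 = 21,500 kWh heat; / 2.6 = 8,269 kWh in → × $0.233 = $1,926.73; + 4 × $14.07 standing = $1,983.01
Difference = |$1,865.78 − $1,983.01| = $117.23 ≈ $117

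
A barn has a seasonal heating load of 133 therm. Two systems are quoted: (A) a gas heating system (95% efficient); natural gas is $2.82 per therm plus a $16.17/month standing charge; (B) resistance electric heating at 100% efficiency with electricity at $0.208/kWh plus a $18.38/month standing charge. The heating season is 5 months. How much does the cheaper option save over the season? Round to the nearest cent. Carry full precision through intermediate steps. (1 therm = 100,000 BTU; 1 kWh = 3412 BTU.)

Heat load = 133 therm × 100,000 = 13,300,000 BTU
Gas: input = 13,300,000 / 0.95 = 14,000,000 BTU = 140 therm → 140 × $2.82 = $394.80; + 5 × $16.17 standing = $475.65
Electric: 13,300,000 BTU / 3412 = 3,898 kWh → × $0.208 = $810.79; + 5 × $18.38 standing = $902.69
Difference = |$475.65 − $902.69| = $427.04

$427.04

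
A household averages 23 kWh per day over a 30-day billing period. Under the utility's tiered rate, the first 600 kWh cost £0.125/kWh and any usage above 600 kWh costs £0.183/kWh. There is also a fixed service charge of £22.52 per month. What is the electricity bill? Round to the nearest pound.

£114

Usage = 23 kWh/day × 30 days = 690 kWh
First 600 kWh × £0.125 = £75.00
Remaining 90 kWh × £0.183 = £16.47
Energy charge = £91.47; + service £22.52 = £113.99 ≈ £114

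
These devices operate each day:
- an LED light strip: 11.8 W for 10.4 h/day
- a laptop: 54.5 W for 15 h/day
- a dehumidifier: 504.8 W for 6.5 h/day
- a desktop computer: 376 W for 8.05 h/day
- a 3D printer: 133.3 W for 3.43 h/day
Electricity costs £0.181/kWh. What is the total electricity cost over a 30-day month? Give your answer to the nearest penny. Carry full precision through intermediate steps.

£41.84

LED light strip: 11.8 W × 10.4 h × 30 d = 3,682 Wh = 3.682 kWh
laptop: 54.5 W × 15 h × 30 d = 24,525 Wh = 24.52 kWh
dehumidifier: 504.8 W × 6.5 h × 30 d = 98,436 Wh = 98.44 kWh
desktop computer: 376 W × 8.05 h × 30 d = 90,804 Wh = 90.8 kWh
3D printer: 133.3 W × 3.43 h × 30 d = 13,717 Wh = 13.72 kWh
Total energy = 3.682 + 24.52 + 98.44 + 90.8 + 13.72 = 231.2 kWh
Cost = 231.2 kWh × £0.181 = £41.84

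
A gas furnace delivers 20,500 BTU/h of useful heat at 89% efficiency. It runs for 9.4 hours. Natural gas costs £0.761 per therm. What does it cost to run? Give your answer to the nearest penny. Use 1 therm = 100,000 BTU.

Heat delivered = 20,500 BTU/h × 9.4 h = 192,700 BTU
Gas input = 192,700 / 0.89 = 216,517 BTU
= 216,517 / 100,000 = 2.165 therm
Cost = 2.165 × £0.761/therm = £1.65

£1.65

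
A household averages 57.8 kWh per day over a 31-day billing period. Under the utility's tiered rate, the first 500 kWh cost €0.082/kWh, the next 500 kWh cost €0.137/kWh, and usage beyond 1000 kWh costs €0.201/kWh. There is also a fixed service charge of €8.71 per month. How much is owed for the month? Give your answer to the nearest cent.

Usage = 57.8 kWh/day × 31 days = 1791.8 kWh
First 500 kWh × €0.082 = €41.00
Next 500 kWh × €0.137 = €68.50
Remaining 791.8 kWh × €0.201 = €159.15
Energy charge = €268.65; + service €8.71 = €277.36

€277.36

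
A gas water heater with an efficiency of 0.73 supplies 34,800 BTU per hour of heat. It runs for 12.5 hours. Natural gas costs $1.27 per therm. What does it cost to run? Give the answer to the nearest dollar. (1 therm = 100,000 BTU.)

$8

Heat delivered = 34,800 BTU/h × 12.5 h = 435,000 BTU
Gas input = 435,000 / 0.73 = 595,890 BTU
= 595,890 / 100,000 = 5.959 therm
Cost = 5.959 × $1.27/therm = $7.57 ≈ $8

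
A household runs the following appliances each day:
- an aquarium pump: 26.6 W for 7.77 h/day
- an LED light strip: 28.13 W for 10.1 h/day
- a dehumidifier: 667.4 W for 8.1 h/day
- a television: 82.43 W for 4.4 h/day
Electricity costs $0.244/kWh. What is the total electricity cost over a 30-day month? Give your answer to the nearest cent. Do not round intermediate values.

aquarium pump: 26.6 W × 7.77 h × 30 d = 6,200 Wh = 6.2 kWh
LED light strip: 28.13 W × 10.1 h × 30 d = 8,523 Wh = 8.523 kWh
dehumidifier: 667.4 W × 8.1 h × 30 d = 162,178 Wh = 162.2 kWh
television: 82.43 W × 4.4 h × 30 d = 10,881 Wh = 10.88 kWh
Total energy = 6.2 + 8.523 + 162.2 + 10.88 = 187.8 kWh
Cost = 187.8 kWh × $0.244 = $45.82

$45.82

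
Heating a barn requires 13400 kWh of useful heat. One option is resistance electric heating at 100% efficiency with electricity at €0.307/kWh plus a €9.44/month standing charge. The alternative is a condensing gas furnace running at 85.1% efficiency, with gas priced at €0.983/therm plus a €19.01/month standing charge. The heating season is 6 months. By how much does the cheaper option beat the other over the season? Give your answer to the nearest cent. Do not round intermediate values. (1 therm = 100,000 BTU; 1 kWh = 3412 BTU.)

Heat load = 13400 kWh × 3412 = 45,720,800 BTU
Gas: input = 45,720,800 / 0.851 = 53,725,969 BTU = 537.3 therm → 537.3 × €0.983 = €528.13; + 6 × €19.01 standing = €642.19
Electric: 45,720,800 BTU / 3412 = 13,400 kWh → × €0.307 = €4,113.80; + 6 × €9.44 standing = €4,170.44
Difference = |€642.19 − €4,170.44| = €3,528.25

€3528.25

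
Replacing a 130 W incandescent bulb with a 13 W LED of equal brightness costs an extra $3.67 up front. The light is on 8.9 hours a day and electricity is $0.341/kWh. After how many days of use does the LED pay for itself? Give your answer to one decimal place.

Power saved = 130 − 13 = 117 W
Daily energy saved = 117 W × 8.9 h = 1041 Wh = 1.0413 kWh
Daily savings = 1.0413 × $0.341 = $0.3551
Payback = $3.67 / $0.3551 per day = 10.34 days

10.3 days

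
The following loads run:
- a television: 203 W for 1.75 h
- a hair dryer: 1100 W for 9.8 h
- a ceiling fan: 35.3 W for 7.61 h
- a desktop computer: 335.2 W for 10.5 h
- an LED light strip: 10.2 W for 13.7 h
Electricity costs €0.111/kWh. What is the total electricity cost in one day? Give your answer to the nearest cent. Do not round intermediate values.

€1.67

television: 203 W × 1.75 h = 355 Wh = 0.3553 kWh
hair dryer: 1100 W × 9.8 h = 10,780 Wh = 10.78 kWh
ceiling fan: 35.3 W × 7.61 h = 269 Wh = 0.2686 kWh
desktop computer: 335.2 W × 10.5 h = 3,520 Wh = 3.52 kWh
LED light strip: 10.2 W × 13.7 h = 140 Wh = 0.1397 kWh
Total energy = 0.3553 + 10.78 + 0.2686 + 3.52 + 0.1397 = 15.06 kWh
Cost = 15.06 kWh × €0.111 = €1.67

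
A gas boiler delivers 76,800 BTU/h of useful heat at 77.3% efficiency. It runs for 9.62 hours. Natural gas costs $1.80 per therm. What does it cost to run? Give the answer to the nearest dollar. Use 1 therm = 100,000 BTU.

$17

Heat delivered = 76,800 BTU/h × 9.62 h = 738,816 BTU
Gas input = 738,816 / 0.773 = 955,777 BTU
= 955,777 / 100,000 = 9.558 therm
Cost = 9.558 × $1.80/therm = $17.20 ≈ $17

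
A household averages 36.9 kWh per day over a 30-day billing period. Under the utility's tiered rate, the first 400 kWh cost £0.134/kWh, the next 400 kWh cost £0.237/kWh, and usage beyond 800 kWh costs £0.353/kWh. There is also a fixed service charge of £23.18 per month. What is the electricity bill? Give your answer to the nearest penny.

Usage = 36.9 kWh/day × 30 days = 1107 kWh
First 400 kWh × £0.134 = £53.60
Next 400 kWh × £0.237 = £94.80
Remaining 307 kWh × £0.353 = £108.37
Energy charge = £256.77; + service £23.18 = £279.95

£279.95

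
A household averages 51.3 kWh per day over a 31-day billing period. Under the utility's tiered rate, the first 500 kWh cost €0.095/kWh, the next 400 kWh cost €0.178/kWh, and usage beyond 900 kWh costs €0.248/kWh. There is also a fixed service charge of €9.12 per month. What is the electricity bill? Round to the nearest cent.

Usage = 51.3 kWh/day × 31 days = 1590.3 kWh
First 500 kWh × €0.095 = €47.50
Next 400 kWh × €0.178 = €71.20
Remaining 690.3 kWh × €0.248 = €171.19
Energy charge = €289.89; + service €9.12 = €299.01

€299.01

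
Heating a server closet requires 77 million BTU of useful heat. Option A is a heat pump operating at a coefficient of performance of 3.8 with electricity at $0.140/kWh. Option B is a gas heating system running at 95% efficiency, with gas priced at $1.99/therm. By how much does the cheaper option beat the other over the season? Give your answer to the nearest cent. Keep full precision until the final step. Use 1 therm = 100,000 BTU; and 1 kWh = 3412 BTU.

$781.52

Heat load = 77 × 10⁶ BTU = 77,000,000 BTU
Gas: input = 77,000,000 / 0.95 = 81,052,632 BTU = 810.5 therm → 810.5 × $1.99 = $1,612.95
Heat pump: 77,000,000 BTU / 3412 = 22,570 kWh heat; / 3.8 = 5,939 kWh in → × $0.140 = $831.43
Difference = |$1,612.95 − $831.43| = $781.52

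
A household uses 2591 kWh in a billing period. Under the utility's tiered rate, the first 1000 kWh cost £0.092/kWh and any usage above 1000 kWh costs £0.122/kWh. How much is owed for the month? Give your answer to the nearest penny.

£286.10

First 1000 kWh × £0.092 = £92.00
Remaining 1591 kWh × £0.122 = £194.10
Total = £286.10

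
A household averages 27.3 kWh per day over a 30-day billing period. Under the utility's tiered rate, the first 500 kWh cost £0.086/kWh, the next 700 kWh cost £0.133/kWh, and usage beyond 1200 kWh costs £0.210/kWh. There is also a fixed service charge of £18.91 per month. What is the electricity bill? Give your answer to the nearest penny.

£104.34

Usage = 27.3 kWh/day × 30 days = 819 kWh
First 500 kWh × £0.086 = £43.00
Next 319 kWh × £0.133 = £42.43
Remaining tier: 0 kWh (not reached)
Energy charge = £85.43; + service £18.91 = £104.34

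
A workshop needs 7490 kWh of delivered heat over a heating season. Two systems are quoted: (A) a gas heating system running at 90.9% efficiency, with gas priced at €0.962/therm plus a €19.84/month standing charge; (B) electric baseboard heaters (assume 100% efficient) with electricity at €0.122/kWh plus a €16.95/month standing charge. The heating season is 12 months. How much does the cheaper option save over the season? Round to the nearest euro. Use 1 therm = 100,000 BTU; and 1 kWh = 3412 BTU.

Heat load = 7490 kWh × 3412 = 25,555,880 BTU
Gas: input = 25,555,880 / 0.909 = 28,114,279 BTU = 281.1 therm → 281.1 × €0.962 = €270.46; + 12 × €19.84 standing = €508.54
Electric: 25,555,880 BTU / 3412 = 7,490 kWh → × €0.122 = €913.78; + 12 × €16.95 standing = €1,117.18
Difference = |€508.54 − €1,117.18| = €608.64 ≈ €609

€609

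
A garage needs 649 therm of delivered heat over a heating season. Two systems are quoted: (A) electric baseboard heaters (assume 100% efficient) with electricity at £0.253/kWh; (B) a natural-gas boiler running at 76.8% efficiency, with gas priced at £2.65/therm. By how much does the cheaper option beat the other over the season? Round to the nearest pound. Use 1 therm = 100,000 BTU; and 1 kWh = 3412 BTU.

£2573

Heat load = 649 therm × 100,000 = 64,900,000 BTU
Gas: input = 64,900,000 / 0.768 = 84,505,208 BTU = 845.1 therm → 845.1 × £2.65 = £2,239.39
Electric: 64,900,000 BTU / 3412 = 19,020 kWh → × £0.253 = £4,812.34
Difference = |£2,239.39 − £4,812.34| = £2,572.95 ≈ £2573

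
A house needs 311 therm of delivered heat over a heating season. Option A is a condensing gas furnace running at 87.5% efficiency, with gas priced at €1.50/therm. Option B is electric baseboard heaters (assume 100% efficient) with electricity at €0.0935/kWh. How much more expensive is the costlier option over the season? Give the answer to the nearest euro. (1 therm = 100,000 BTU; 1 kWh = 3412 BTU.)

€319

Heat load = 311 therm × 100,000 = 31,100,000 BTU
Gas: input = 31,100,000 / 0.875 = 35,542,857 BTU = 355.4 therm → 355.4 × €1.50 = €533.14
Electric: 31,100,000 BTU / 3412 = 9,115 kWh → × €0.0935 = €852.24
Difference = |€533.14 − €852.24| = €319.10 ≈ €319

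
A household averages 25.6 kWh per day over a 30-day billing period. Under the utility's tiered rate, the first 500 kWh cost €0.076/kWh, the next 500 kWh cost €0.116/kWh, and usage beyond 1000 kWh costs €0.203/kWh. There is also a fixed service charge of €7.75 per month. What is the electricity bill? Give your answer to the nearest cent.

€76.84

Usage = 25.6 kWh/day × 30 days = 768 kWh
First 500 kWh × €0.076 = €38.00
Next 268 kWh × €0.116 = €31.09
Remaining tier: 0 kWh (not reached)
Energy charge = €69.09; + service €7.75 = €76.84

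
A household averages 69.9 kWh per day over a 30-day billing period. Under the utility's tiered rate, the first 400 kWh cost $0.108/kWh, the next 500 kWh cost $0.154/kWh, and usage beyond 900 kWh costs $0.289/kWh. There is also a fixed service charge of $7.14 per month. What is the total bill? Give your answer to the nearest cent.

Usage = 69.9 kWh/day × 30 days = 2097 kWh
First 400 kWh × $0.108 = $43.20
Next 500 kWh × $0.154 = $77.00
Remaining 1197 kWh × $0.289 = $345.93
Energy charge = $466.13; + service $7.14 = $473.27

$473.27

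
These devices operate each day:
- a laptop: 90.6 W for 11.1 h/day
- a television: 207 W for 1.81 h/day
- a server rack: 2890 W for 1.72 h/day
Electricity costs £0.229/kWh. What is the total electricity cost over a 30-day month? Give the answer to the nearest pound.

laptop: 90.6 W × 11.1 h × 30 d = 30,170 Wh = 30.17 kWh
television: 207 W × 1.81 h × 30 d = 11,240 Wh = 11.24 kWh
server rack: 2890 W × 1.72 h × 30 d = 149,124 Wh = 149.1 kWh
Total energy = 30.17 + 11.24 + 149.1 = 190.5 kWh
Cost = 190.5 kWh × £0.229 = £43.63 ≈ £44

£44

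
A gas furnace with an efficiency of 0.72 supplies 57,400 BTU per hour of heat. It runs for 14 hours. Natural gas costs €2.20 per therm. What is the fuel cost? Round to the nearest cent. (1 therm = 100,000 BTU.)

€24.55

Heat delivered = 57,400 BTU/h × 14 h = 803,600 BTU
Gas input = 803,600 / 0.72 = 1,116,111 BTU
= 1,116,111 / 100,000 = 11.16 therm
Cost = 11.16 × €2.20/therm = €24.55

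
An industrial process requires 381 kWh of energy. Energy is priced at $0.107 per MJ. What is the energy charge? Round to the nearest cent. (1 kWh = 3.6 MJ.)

$146.76

381 kWh × (3.6 MJ/kWh) = 1,372 MJ
Cost = 1,372 MJ × $0.107/MJ = $146.76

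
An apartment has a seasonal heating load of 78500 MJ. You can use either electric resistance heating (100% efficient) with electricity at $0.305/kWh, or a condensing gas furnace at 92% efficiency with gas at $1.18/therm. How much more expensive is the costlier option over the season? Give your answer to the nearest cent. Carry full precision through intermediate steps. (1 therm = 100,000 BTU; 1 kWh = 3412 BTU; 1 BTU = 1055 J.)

Heat load = 78500 MJ = 78,500,000,000 J / 1055 = 74,407,583 BTU
Gas: input = 74,407,583 / 0.92 = 80,877,808 BTU = 808.8 therm → 808.8 × $1.18 = $954.36
Electric: 74,407,583 BTU / 3412 = 21,810 kWh → × $0.305 = $6,651.32
Difference = |$954.36 − $6,651.32| = $5,696.96

$5696.96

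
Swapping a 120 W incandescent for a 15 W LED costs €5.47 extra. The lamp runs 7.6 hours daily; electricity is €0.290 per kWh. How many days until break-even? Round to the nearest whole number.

Power saved = 120 − 15 = 105 W
Daily energy saved = 105 W × 7.6 h = 798 Wh = 0.798 kWh
Daily savings = 0.798 × €0.290 = €0.2314
Payback = €5.47 / €0.2314 per day = 23.64 days

24 days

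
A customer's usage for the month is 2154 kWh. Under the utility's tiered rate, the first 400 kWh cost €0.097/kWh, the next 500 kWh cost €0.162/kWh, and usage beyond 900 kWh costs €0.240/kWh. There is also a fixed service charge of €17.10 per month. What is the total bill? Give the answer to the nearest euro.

First 400 kWh × €0.097 = €38.80
Next 500 kWh × €0.162 = €81.00
Remaining 1254 kWh × €0.240 = €300.96
Energy charge = €420.76; + service €17.10 = €437.86 ≈ €438

€438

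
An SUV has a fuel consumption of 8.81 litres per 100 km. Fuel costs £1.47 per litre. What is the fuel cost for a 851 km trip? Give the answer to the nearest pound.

Fuel = 8.81 L/100 km × 851 km / 100 = 74.97 L
Cost = 74.97 L × £1.47/L = £110.21 ≈ £110

£110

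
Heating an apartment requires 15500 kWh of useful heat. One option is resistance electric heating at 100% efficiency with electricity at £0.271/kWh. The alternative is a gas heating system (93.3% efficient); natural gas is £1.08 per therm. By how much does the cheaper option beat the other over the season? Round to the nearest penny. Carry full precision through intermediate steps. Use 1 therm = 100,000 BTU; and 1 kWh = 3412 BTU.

Heat load = 15500 kWh × 3412 = 52,886,000 BTU
Gas: input = 52,886,000 / 0.933 = 56,683,816 BTU = 566.8 therm → 566.8 × £1.08 = £612.19
Electric: 52,886,000 BTU / 3412 = 15,500 kWh → × £0.271 = £4,200.50
Difference = |£612.19 − £4,200.50| = £3,588.31

£3588.31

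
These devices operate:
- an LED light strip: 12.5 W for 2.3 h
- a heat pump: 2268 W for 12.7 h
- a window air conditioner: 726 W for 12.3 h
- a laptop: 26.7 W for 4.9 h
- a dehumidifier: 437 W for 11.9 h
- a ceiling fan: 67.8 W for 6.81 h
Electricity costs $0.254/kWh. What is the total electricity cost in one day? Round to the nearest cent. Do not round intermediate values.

LED light strip: 12.5 W × 2.3 h = 29 Wh = 0.02875 kWh
heat pump: 2268 W × 12.7 h = 28,804 Wh = 28.8 kWh
window air conditioner: 726 W × 12.3 h = 8,930 Wh = 8.93 kWh
laptop: 26.7 W × 4.9 h = 131 Wh = 0.1308 kWh
dehumidifier: 437 W × 11.9 h = 5,200 Wh = 5.2 kWh
ceiling fan: 67.8 W × 6.81 h = 462 Wh = 0.4617 kWh
Total energy = 0.02875 + 28.8 + 8.93 + 0.1308 + 5.2 + 0.4617 = 43.55 kWh
Cost = 43.55 kWh × $0.254 = $11.06

$11.06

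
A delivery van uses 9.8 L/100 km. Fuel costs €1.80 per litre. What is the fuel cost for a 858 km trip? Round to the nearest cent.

€151.35

Fuel = 9.8 L/100 km × 858 km / 100 = 84.08 L
Cost = 84.08 L × €1.80/L = €151.35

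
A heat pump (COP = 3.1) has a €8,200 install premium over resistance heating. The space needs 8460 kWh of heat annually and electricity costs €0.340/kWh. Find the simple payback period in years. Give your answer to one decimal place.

Resistance: 8460 kWh × €0.340 = €2,876.40/yr
Heat pump: 8460 / 3.1 = 2729 kWh in → × €0.340 = €927.87/yr
Annual savings = €1,948.53
Payback = €8,200 / €1,948.53 = 4.21 years

4.2 years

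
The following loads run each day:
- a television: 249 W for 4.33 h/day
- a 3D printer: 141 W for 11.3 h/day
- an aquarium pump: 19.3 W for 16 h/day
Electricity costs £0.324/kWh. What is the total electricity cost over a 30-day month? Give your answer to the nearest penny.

television: 249 W × 4.33 h × 30 d = 32,345 Wh = 32.35 kWh
3D printer: 141 W × 11.3 h × 30 d = 47,799 Wh = 47.8 kWh
aquarium pump: 19.3 W × 16 h × 30 d = 9,264 Wh = 9.264 kWh
Total energy = 32.35 + 47.8 + 9.264 = 89.41 kWh
Cost = 89.41 kWh × £0.324 = £28.97

£28.97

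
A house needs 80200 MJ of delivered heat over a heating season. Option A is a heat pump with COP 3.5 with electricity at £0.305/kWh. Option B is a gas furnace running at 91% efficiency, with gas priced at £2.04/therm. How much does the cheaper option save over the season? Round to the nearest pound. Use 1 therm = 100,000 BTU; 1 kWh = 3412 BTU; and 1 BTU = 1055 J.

£237

Heat load = 80200 MJ = 80,200,000,000 J / 1055 = 76,018,957 BTU
Gas: input = 76,018,957 / 0.91 = 83,537,316 BTU = 835.4 therm → 835.4 × £2.04 = £1,704.16
Heat pump: 76,018,957 BTU / 3412 = 22,280 kWh heat; / 3.5 = 6,366 kWh in → × £0.305 = £1,941.53
Difference = |£1,704.16 − £1,941.53| = £237.37 ≈ £237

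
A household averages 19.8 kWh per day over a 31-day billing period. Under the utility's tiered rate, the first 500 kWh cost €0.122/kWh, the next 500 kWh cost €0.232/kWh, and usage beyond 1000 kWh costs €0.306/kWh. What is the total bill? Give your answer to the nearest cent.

Usage = 19.8 kWh/day × 31 days = 613.8 kWh
First 500 kWh × €0.122 = €61.00
Next 113.8 kWh × €0.232 = €26.40
Remaining tier: 0 kWh (not reached)
Total = €87.40

€87.40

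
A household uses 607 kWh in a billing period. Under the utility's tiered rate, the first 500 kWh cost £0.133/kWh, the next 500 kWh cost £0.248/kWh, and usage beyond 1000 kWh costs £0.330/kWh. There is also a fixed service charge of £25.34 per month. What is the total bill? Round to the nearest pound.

First 500 kWh × £0.133 = £66.50
Next 107 kWh × £0.248 = £26.54
Remaining tier: 0 kWh (not reached)
Energy charge = £93.04; + service £25.34 = £118.38 ≈ £118

£118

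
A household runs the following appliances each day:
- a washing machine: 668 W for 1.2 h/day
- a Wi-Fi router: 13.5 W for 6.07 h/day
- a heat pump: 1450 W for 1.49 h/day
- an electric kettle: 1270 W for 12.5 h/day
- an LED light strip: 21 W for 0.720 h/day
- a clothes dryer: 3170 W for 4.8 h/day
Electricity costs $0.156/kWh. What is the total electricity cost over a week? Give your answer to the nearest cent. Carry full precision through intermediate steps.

washing machine: 668 W × 1.2 h × 7 d = 5,611 Wh = 5.611 kWh
Wi-Fi router: 13.5 W × 6.07 h × 7 d = 574 Wh = 0.5736 kWh
heat pump: 1450 W × 1.49 h × 7 d = 15,124 Wh = 15.12 kWh
electric kettle: 1270 W × 12.5 h × 7 d = 111,125 Wh = 111.1 kWh
LED light strip: 21 W × 0.720 h × 7 d = 106 Wh = 0.1058 kWh
clothes dryer: 3170 W × 4.8 h × 7 d = 106,512 Wh = 106.5 kWh
Total energy = 5.611 + 0.5736 + 15.12 + 111.1 + 0.1058 + 106.5 = 239.1 kWh
Cost = 239.1 kWh × $0.156 = $37.29

$37.29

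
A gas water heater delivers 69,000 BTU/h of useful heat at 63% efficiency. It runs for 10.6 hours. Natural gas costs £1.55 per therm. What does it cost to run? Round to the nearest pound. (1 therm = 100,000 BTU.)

Heat delivered = 69,000 BTU/h × 10.6 h = 731,400 BTU
Gas input = 731,400 / 0.63 = 1,160,952 BTU
= 1,160,952 / 100,000 = 11.61 therm
Cost = 11.61 × £1.55/therm = £17.99 ≈ £18

£18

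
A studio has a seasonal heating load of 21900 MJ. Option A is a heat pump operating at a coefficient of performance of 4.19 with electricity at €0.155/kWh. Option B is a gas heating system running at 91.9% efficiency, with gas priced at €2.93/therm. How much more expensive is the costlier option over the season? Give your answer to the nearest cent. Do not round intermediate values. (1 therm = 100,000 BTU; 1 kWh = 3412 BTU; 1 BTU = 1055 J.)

€436.76

Heat load = 21900 MJ = 21,900,000,000 J / 1055 = 20,758,294 BTU
Gas: input = 20,758,294 / 0.919 = 22,587,915 BTU = 225.9 therm → 225.9 × €2.93 = €661.83
Heat pump: 20,758,294 BTU / 3412 = 6,084 kWh heat; / 4.19 = 1,452 kWh in → × €0.155 = €225.06
Difference = |€661.83 − €225.06| = €436.76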